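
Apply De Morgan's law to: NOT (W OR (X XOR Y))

NOT W AND NOT (X XOR Y)
De Morgan's: NOT(OR of terms) = AND of negations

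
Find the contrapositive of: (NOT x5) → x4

Contrapositive: NOT x4 → x5
Note: A statement and its contrapositive are logically equivalent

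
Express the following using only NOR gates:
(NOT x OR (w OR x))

(((x NOR x) NOR ((w NOR x) NOR (w NOR x))) NOR ((x NOR x) NOR ((w NOR x) NOR (w NOR x))))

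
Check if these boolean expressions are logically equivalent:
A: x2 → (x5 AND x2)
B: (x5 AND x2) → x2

No, Converse is not equivalent to original (counterexample: x2=1, x5=0)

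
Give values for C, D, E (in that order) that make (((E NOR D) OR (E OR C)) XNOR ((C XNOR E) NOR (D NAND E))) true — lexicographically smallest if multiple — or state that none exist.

C=0, D=1, E=0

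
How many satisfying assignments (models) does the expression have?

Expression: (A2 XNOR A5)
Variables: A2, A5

Satisfying assignments: (0,0), (1,1)
Count: 2 out of 4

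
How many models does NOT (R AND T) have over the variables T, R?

Satisfying assignments: (0,0), (0,1), (1,0)
Count: 3 out of 4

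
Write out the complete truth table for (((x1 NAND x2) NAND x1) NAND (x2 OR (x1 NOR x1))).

x2 | x1 | Output
----------------
0 | 0 | 0
0 | 1 | 1
1 | 0 | 0
1 | 1 | 0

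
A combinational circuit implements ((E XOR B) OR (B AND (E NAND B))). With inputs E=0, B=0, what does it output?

Substituting: ((0 XOR 0) OR (0 AND (0 NAND 0)))
= 0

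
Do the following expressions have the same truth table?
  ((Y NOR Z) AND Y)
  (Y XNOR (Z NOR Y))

No. Counterexample: with Z=1, Y=0, Expression 1 = 0 but Expression 2 = 1.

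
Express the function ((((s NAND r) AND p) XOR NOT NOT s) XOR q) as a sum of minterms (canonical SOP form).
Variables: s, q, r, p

Σm(1, 3, 4, 6, 8, 10, 11, 13) = (NOT s AND NOT q AND NOT r AND p) OR (NOT s AND NOT q AND r AND p) OR (NOT s AND q AND NOT r AND NOT p) OR (NOT s AND q AND r AND NOT p) OR (s AND NOT q AND NOT r AND NOT p) OR (s AND NOT q AND r AND NOT p) OR (s AND NOT q AND r AND p) OR (s AND q AND NOT r AND p)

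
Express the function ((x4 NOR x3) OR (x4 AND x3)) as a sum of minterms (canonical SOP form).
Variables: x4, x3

Σm(0, 3) = (NOT x4 AND NOT x3) OR (x4 AND x3)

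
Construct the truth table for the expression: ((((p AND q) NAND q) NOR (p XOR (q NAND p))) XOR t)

q | p | t | Output
------------------
0 | 0 | 0 | 0
0 | 0 | 1 | 1
0 | 1 | 0 | 0
0 | 1 | 1 | 1
1 | 0 | 0 | 0
1 | 0 | 1 | 1
1 | 1 | 0 | 0
1 | 1 | 1 | 1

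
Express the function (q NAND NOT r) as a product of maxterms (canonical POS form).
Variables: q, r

ΠM(2) = (NOT q OR r)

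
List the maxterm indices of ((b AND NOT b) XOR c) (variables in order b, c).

ΠM(0, 2) = (b OR c) AND (NOT b OR c)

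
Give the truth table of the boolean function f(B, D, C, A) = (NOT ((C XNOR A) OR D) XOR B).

B | D | C | A | Output
----------------------
0 | 0 | 0 | 0 | 0
0 | 0 | 0 | 1 | 1
0 | 0 | 1 | 0 | 1
0 | 0 | 1 | 1 | 0
0 | 1 | 0 | 0 | 0
0 | 1 | 0 | 1 | 0
0 | 1 | 1 | 0 | 0
0 | 1 | 1 | 1 | 0
1 | 0 | 0 | 0 | 1
1 | 0 | 0 | 1 | 0
1 | 0 | 1 | 0 | 0
1 | 0 | 1 | 1 | 1
1 | 1 | 0 | 0 | 1
1 | 1 | 0 | 1 | 1
1 | 1 | 1 | 0 | 1
1 | 1 | 1 | 1 | 1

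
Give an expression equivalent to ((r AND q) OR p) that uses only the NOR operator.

((((r NOR r) NOR (q NOR q)) NOR p) NOR (((r NOR r) NOR (q NOR q)) NOR p))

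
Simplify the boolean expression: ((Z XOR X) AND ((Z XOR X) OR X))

By absorption (E AND (E OR v) = E):
= (Z XOR X)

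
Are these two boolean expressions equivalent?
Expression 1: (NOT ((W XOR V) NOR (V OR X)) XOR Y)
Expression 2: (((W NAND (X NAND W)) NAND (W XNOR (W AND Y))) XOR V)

No. Counterexample: with V=0, Y=0, W=0, X=1, Expression 1 = 1 but Expression 2 = 0.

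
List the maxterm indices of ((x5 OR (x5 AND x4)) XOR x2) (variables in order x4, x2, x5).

ΠM(0, 3, 4, 7) = (x4 OR x2 OR x5) AND (x4 OR NOT x2 OR NOT x5) AND (NOT x4 OR x2 OR x5) AND (NOT x4 OR NOT x2 OR NOT x5)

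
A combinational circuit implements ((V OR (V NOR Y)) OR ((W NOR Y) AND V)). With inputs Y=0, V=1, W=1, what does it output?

Substituting: ((1 OR (1 NOR 0)) OR ((1 NOR 0) AND 1))
= 1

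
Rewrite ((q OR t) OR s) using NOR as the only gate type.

((((q NOR t) NOR (q NOR t)) NOR s) NOR (((q NOR t) NOR (q NOR t)) NOR s))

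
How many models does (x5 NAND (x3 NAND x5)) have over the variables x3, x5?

Satisfying assignments: (0,0), (1,0), (1,1)
Count: 3 out of 4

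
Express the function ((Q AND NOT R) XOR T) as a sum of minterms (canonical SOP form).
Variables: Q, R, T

Σm(1, 3, 4, 7) = (NOT Q AND NOT R AND T) OR (NOT Q AND R AND T) OR (Q AND NOT R AND NOT T) OR (Q AND R AND T)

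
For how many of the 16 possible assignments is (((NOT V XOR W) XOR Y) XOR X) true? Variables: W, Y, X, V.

Satisfying assignments: (0,0,0,0), (0,0,1,1), (0,1,0,1), (0,1,1,0), (1,0,0,1), (1,0,1,0), (1,1,0,0), (1,1,1,1)
Count: 8 out of 16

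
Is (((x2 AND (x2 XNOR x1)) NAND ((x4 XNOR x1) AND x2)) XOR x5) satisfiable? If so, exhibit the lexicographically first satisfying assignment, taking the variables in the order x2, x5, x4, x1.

x2=0, x5=0, x4=0, x1=0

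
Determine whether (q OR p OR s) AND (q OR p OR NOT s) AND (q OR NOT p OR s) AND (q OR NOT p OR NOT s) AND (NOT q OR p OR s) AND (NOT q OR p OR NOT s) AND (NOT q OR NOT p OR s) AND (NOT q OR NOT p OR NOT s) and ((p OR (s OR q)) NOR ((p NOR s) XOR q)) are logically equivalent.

Yes, they are equivalent — the two output columns agree on all 8 assignments:
q | p | s | Expression 1 | Expression 2
---------------------------------------
0 | 0 | 0 | 0 | 0
0 | 0 | 1 | 0 | 0
0 | 1 | 0 | 0 | 0
0 | 1 | 1 | 0 | 0
1 | 0 | 0 | 0 | 0
1 | 0 | 1 | 0 | 0
1 | 1 | 0 | 0 | 0
1 | 1 | 1 | 0 | 0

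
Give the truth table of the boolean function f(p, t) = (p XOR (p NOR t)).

p | t | Output
--------------
0 | 0 | 1
0 | 1 | 0
1 | 0 | 1
1 | 1 | 1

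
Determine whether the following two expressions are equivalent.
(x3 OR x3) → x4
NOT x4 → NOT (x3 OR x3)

Yes, Contrapositive is always equivalent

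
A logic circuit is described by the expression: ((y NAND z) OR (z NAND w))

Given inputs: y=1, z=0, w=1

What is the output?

Substituting: ((1 NAND 0) OR (0 NAND 1))
= 1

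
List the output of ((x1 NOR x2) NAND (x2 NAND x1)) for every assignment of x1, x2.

x1 | x2 | Output
----------------
0 | 0 | 0
0 | 1 | 1
1 | 0 | 1
1 | 1 | 1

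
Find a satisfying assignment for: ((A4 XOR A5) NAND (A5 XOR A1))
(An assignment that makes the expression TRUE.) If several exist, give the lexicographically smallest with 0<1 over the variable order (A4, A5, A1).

A4=0, A5=0, A1=0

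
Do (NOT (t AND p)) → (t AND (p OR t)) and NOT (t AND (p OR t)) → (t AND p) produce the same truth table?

Yes, Contrapositive is always equivalent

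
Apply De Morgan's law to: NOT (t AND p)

NOT t OR NOT p
De Morgan's: NOT(AND of terms) = OR of negations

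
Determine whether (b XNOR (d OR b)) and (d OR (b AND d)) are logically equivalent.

No. Counterexample: with d=0, b=0, Expression 1 = 1 but Expression 2 = 0.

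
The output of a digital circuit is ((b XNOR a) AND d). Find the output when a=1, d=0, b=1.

Substituting: ((1 XNOR 1) AND 0)
= 0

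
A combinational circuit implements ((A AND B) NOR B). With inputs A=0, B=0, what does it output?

Substituting: ((0 AND 0) NOR 0)
= 1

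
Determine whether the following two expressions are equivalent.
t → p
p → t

No, Converse is not equivalent to original (counterexample: p=0, t=1)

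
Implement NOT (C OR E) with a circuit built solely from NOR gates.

(((C NOR E) NOR (C NOR E)) NOR ((C NOR E) NOR (C NOR E)))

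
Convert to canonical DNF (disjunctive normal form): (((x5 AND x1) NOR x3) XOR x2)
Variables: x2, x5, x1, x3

(NOT x2 AND NOT x5 AND NOT x1 AND NOT x3) OR (NOT x2 AND NOT x5 AND x1 AND NOT x3) OR (NOT x2 AND x5 AND NOT x1 AND NOT x3) OR (x2 AND NOT x5 AND NOT x1 AND x3) OR (x2 AND NOT x5 AND x1 AND x3) OR (x2 AND x5 AND NOT x1 AND x3) OR (x2 AND x5 AND x1 AND NOT x3) OR (x2 AND x5 AND x1 AND x3)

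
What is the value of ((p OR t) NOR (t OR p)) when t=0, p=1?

Substituting: ((1 OR 0) NOR (0 OR 1))
= 0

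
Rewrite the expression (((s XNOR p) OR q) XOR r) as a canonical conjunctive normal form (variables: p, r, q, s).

(p OR r OR q OR NOT s) AND (p OR NOT r OR q OR s) AND (p OR NOT r OR NOT q OR s) AND (p OR NOT r OR NOT q OR NOT s) AND (NOT p OR r OR q OR s) AND (NOT p OR NOT r OR q OR NOT s) AND (NOT p OR NOT r OR NOT q OR s) AND (NOT p OR NOT r OR NOT q OR NOT s)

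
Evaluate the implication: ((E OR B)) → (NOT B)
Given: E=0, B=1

Antecedent ((E OR B)) = 1; consequent (NOT B) = 0.
1 → 0 = 0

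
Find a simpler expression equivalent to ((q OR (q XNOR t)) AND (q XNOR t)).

By absorption (E AND (E OR v) = E):
= (q XNOR t)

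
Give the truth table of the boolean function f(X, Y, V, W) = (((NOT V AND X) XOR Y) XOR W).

X | Y | V | W | Output
----------------------
0 | 0 | 0 | 0 | 0
0 | 0 | 0 | 1 | 1
0 | 0 | 1 | 0 | 0
0 | 0 | 1 | 1 | 1
0 | 1 | 0 | 0 | 1
0 | 1 | 0 | 1 | 0
0 | 1 | 1 | 0 | 1
0 | 1 | 1 | 1 | 0
1 | 0 | 0 | 0 | 1
1 | 0 | 0 | 1 | 0
1 | 0 | 1 | 0 | 0
1 | 0 | 1 | 1 | 1
1 | 1 | 0 | 0 | 0
1 | 1 | 0 | 1 | 1
1 | 1 | 1 | 0 | 1
1 | 1 | 1 | 1 | 0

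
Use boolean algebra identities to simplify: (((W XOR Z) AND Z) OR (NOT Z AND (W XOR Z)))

By distribution ((E AND v) OR (E AND NOT v) = E):
= (W XOR Z)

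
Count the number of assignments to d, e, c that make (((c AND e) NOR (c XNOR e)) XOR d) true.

Satisfying assignments: (0,0,1), (0,1,0), (1,0,0), (1,1,1)
Count: 4 out of 8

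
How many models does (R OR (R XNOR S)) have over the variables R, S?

Satisfying assignments: (0,0), (1,0), (1,1)
Count: 3 out of 4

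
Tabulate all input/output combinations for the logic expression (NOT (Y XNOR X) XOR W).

W | X | Y | Output
------------------
0 | 0 | 0 | 0
0 | 0 | 1 | 1
0 | 1 | 0 | 1
0 | 1 | 1 | 0
1 | 0 | 0 | 1
1 | 0 | 1 | 0
1 | 1 | 0 | 0
1 | 1 | 1 | 1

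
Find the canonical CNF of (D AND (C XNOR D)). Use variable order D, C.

(D OR C) AND (D OR NOT C) AND (NOT D OR C)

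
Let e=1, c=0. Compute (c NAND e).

Substituting: (0 NAND 1)
= 1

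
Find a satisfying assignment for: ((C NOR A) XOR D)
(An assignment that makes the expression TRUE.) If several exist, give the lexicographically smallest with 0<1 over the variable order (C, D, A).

C=0, D=0, A=0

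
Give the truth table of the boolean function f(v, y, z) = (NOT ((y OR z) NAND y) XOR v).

v | y | z | Output
------------------
0 | 0 | 0 | 0
0 | 0 | 1 | 0
0 | 1 | 0 | 1
0 | 1 | 1 | 1
1 | 0 | 0 | 1
1 | 0 | 1 | 1
1 | 1 | 0 | 0
1 | 1 | 1 | 0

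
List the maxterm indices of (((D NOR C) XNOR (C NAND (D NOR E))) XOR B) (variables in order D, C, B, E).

ΠM(2, 3, 5, 6, 8, 9, 12, 13) = (D OR C OR NOT B OR E) AND (D OR C OR NOT B OR NOT E) AND (D OR NOT C OR B OR NOT E) AND (D OR NOT C OR NOT B OR E) AND (NOT D OR C OR B OR E) AND (NOT D OR C OR B OR NOT E) AND (NOT D OR NOT C OR B OR E) AND (NOT D OR NOT C OR B OR NOT E)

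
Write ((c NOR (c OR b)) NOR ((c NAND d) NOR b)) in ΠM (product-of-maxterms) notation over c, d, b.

ΠM(0, 2, 6) = (c OR d OR b) AND (c OR NOT d OR b) AND (NOT c OR NOT d OR b)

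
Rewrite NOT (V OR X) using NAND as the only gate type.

(((V NAND V) NAND (X NAND X)) NAND ((V NAND V) NAND (X NAND X)))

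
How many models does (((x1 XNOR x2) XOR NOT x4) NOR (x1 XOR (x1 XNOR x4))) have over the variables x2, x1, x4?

Satisfying assignments: (0,1,1), (1,0,1)
Count: 2 out of 8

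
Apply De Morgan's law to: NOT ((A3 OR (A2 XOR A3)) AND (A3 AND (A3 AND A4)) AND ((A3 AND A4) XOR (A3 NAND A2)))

NOT (A3 OR (A2 XOR A3)) OR NOT (A3 AND (A3 AND A4)) OR NOT ((A3 AND A4) XOR (A3 NAND A2))
De Morgan's: NOT(AND of terms) = OR of negations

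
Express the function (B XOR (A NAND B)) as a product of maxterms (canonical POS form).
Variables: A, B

ΠM(1) = (A OR NOT B)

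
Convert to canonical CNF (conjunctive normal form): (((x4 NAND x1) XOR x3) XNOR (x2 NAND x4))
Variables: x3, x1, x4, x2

(x3 OR x1 OR NOT x4 OR NOT x2) AND (x3 OR NOT x1 OR NOT x4 OR x2) AND (NOT x3 OR x1 OR x4 OR x2) AND (NOT x3 OR x1 OR x4 OR NOT x2) AND (NOT x3 OR x1 OR NOT x4 OR x2) AND (NOT x3 OR NOT x1 OR x4 OR x2) AND (NOT x3 OR NOT x1 OR x4 OR NOT x2) AND (NOT x3 OR NOT x1 OR NOT x4 OR NOT x2)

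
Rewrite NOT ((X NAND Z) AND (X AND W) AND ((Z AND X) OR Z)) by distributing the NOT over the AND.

NOT (X NAND Z) OR NOT (X AND W) OR NOT ((Z AND X) OR Z)
De Morgan's: NOT(AND of terms) = OR of negations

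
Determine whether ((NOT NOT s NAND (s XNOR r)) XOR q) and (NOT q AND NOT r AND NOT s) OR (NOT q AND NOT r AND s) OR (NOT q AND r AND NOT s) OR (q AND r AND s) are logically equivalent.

Yes, they are equivalent — the two output columns agree on all 8 assignments:
q | r | s | Expression 1 | Expression 2
---------------------------------------
0 | 0 | 0 | 1 | 1
0 | 0 | 1 | 1 | 1
0 | 1 | 0 | 1 | 1
0 | 1 | 1 | 0 | 0
1 | 0 | 0 | 0 | 0
1 | 0 | 1 | 0 | 0
1 | 1 | 0 | 0 | 0
1 | 1 | 1 | 1 | 1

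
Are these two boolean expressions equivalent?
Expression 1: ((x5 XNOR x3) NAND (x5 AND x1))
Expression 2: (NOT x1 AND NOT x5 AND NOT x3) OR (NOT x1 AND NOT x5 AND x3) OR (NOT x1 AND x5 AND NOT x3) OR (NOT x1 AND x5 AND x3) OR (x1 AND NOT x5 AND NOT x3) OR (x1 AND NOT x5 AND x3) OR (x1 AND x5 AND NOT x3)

Yes, they are equivalent — the two output columns agree on all 8 assignments:
x1 | x5 | x3 | Expression 1 | Expression 2
------------------------------------------
0 | 0 | 0 | 1 | 1
0 | 0 | 1 | 1 | 1
0 | 1 | 0 | 1 | 1
0 | 1 | 1 | 1 | 1
1 | 0 | 0 | 1 | 1
1 | 0 | 1 | 1 | 1
1 | 1 | 0 | 1 | 1
1 | 1 | 1 | 0 | 0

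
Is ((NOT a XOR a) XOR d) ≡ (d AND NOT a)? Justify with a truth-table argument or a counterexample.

No. Counterexample: with a=0, d=0, Expression 1 = 1 but Expression 2 = 0.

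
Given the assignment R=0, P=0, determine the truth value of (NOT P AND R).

Substituting: (NOT 0 AND 0)
= 0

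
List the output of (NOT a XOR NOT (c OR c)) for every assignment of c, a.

c | a | Output
--------------
0 | 0 | 0
0 | 1 | 1
1 | 0 | 1
1 | 1 | 0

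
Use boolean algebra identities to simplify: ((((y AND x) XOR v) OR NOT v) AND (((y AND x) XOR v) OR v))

By distribution ((E OR v) AND (E OR NOT v) = E):
= ((y AND x) XOR v)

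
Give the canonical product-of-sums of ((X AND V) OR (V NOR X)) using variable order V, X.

ΠM(1, 2) = (V OR NOT X) AND (NOT V OR X)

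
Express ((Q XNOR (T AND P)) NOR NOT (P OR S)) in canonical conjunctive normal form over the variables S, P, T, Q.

(S OR P OR T OR Q) AND (S OR P OR T OR NOT Q) AND (S OR P OR NOT T OR Q) AND (S OR P OR NOT T OR NOT Q) AND (S OR NOT P OR T OR Q) AND (S OR NOT P OR NOT T OR NOT Q) AND (NOT S OR P OR T OR Q) AND (NOT S OR P OR NOT T OR Q) AND (NOT S OR NOT P OR T OR Q) AND (NOT S OR NOT P OR NOT T OR NOT Q)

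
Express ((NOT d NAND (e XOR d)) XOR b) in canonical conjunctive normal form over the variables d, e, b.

(d OR e OR NOT b) AND (d OR NOT e OR b) AND (NOT d OR e OR NOT b) AND (NOT d OR NOT e OR NOT b)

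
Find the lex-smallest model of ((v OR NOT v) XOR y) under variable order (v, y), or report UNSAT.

v=0, y=0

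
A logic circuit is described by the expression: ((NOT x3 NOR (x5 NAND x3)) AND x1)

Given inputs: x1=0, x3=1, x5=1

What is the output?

Substituting: ((NOT 1 NOR (1 NAND 1)) AND 0)
= 0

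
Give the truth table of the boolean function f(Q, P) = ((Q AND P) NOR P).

Q | P | Output
--------------
0 | 0 | 1
0 | 1 | 0
1 | 0 | 1
1 | 1 | 0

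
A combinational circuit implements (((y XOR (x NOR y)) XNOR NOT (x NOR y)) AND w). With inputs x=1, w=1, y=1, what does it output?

Substituting: (((1 XOR (1 NOR 1)) XNOR NOT (1 NOR 1)) AND 1)
= 1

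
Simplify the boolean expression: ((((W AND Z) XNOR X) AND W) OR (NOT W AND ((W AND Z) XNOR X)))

By distribution ((E AND v) OR (E AND NOT v) = E):
= ((W AND Z) XNOR X)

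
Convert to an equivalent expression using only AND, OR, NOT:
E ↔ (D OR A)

(E AND (D OR A)) OR (NOT E AND NOT (D OR A))
(Biconditional = both true or both false)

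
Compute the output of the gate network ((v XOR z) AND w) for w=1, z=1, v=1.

Substituting: ((1 XOR 1) AND 1)
= 0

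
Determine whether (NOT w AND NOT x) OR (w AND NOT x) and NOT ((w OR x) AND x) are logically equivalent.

Yes, they are equivalent — the two output columns agree on all 4 assignments:
w | x | Expression 1 | Expression 2
-----------------------------------
0 | 0 | 1 | 1
0 | 1 | 0 | 0
1 | 0 | 1 | 1
1 | 1 | 0 | 0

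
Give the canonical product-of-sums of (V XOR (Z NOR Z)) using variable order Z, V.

ΠM(1, 2) = (Z OR NOT V) AND (NOT Z OR V)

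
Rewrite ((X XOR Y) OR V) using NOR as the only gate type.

((((((X NOR Y) NOR (X NOR Y)) NOR ((X NOR Y) NOR (X NOR Y))) NOR ((((X NOR X) NOR (Y NOR Y)) NOR ((X NOR X) NOR (Y NOR Y))) NOR (((X NOR X) NOR (Y NOR Y)) NOR ((X NOR X) NOR (Y NOR Y))))) NOR V) NOR (((((X NOR Y) NOR (X NOR Y)) NOR ((X NOR Y) NOR (X NOR Y))) NOR ((((X NOR X) NOR (Y NOR Y)) NOR ((X NOR X) NOR (Y NOR Y))) NOR (((X NOR X) NOR (Y NOR Y)) NOR ((X NOR X) NOR (Y NOR Y))))) NOR V))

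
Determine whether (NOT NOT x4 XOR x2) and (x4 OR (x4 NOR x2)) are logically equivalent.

No. Counterexample: with x2=0, x4=0, Expression 1 = 0 but Expression 2 = 1.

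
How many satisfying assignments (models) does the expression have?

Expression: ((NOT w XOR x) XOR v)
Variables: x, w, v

Satisfying assignments: (0,0,0), (0,1,1), (1,0,1), (1,1,0)
Count: 4 out of 8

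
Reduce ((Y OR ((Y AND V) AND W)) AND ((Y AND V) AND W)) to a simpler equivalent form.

By absorption (E AND (E OR v) = E):
= ((Y AND V) AND W)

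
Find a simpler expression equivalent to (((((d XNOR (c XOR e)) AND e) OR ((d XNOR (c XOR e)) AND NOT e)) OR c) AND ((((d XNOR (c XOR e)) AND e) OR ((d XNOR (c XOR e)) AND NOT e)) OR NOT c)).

By distribution ((E OR v) AND (E OR NOT v) = E) then distribution ((E AND v) OR (E AND NOT v) = E):
= (d XNOR (c XOR e))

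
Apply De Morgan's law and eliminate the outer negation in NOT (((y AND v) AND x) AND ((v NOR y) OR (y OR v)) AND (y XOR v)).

NOT ((y AND v) AND x) OR NOT ((v NOR y) OR (y OR v)) OR NOT (y XOR v)
De Morgan's: NOT(AND of terms) = OR of negations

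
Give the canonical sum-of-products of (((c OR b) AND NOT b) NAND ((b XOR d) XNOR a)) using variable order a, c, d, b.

Σm(0, 1, 2, 3, 5, 6, 7, 8, 9, 10, 11, 12, 13, 15) = (NOT a AND NOT c AND NOT d AND NOT b) OR (NOT a AND NOT c AND NOT d AND b) OR (NOT a AND NOT c AND d AND NOT b) OR (NOT a AND NOT c AND d AND b) OR (NOT a AND c AND NOT d AND b) OR (NOT a AND c AND d AND NOT b) OR (NOT a AND c AND d AND b) OR (a AND NOT c AND NOT d AND NOT b) OR (a AND NOT c AND NOT d AND b) OR (a AND NOT c AND d AND NOT b) OR (a AND NOT c AND d AND b) OR (a AND c AND NOT d AND NOT b) OR (a AND c AND NOT d AND b) OR (a AND c AND d AND b)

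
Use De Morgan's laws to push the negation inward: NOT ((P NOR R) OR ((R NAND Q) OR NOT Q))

NOT (P NOR R) AND NOT ((R NAND Q) OR NOT Q)
De Morgan's: NOT(OR of terms) = AND of negations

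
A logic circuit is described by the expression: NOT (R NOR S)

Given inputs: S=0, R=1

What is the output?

Substituting: NOT (1 NOR 0)
= 1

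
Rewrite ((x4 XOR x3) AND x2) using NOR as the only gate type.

((((((x4 NOR x3) NOR (x4 NOR x3)) NOR ((x4 NOR x3) NOR (x4 NOR x3))) NOR ((((x4 NOR x4) NOR (x3 NOR x3)) NOR ((x4 NOR x4) NOR (x3 NOR x3))) NOR (((x4 NOR x4) NOR (x3 NOR x3)) NOR ((x4 NOR x4) NOR (x3 NOR x3))))) NOR ((((x4 NOR x3) NOR (x4 NOR x3)) NOR ((x4 NOR x3) NOR (x4 NOR x3))) NOR ((((x4 NOR x4) NOR (x3 NOR x3)) NOR ((x4 NOR x4) NOR (x3 NOR x3))) NOR (((x4 NOR x4) NOR (x3 NOR x3)) NOR ((x4 NOR x4) NOR (x3 NOR x3)))))) NOR (x2 NOR x2))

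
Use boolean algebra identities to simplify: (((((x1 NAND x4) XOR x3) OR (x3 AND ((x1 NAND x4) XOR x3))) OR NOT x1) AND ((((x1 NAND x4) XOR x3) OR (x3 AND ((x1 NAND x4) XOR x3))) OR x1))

By distribution ((E OR v) AND (E OR NOT v) = E) then absorption (E OR (E AND v) = E):
= ((x1 NAND x4) XOR x3)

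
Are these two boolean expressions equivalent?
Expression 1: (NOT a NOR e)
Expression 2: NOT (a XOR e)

No. Counterexample: with e=0, a=0, Expression 1 = 0 but Expression 2 = 1.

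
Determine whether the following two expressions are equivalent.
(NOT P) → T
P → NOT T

No, Inverse is not equivalent to original (counterexample: P=0, T=0)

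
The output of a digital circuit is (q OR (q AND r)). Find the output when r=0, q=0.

Substituting: (0 OR (0 AND 0))
= 0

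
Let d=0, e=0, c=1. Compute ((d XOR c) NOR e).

Substituting: ((0 XOR 1) NOR 0)
= 0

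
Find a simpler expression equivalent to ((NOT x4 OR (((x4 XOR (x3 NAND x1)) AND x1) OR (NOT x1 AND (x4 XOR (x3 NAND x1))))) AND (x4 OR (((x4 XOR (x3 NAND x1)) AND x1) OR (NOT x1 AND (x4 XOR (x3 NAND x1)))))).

By distribution ((E OR v) AND (E OR NOT v) = E) then distribution ((E AND v) OR (E AND NOT v) = E):
= (x4 XOR (x3 NAND x1))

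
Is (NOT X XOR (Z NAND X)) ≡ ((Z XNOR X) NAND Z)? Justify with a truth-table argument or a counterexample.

No. Counterexample: with X=0, Z=0, Expression 1 = 0 but Expression 2 = 1.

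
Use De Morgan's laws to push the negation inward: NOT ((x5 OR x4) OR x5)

NOT (x5 OR x4) AND NOT x5
De Morgan's: NOT(OR of terms) = AND of negations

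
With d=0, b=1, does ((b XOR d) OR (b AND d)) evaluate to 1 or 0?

Substituting: ((1 XOR 0) OR (1 AND 0))
= 1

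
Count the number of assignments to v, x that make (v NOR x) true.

Satisfying assignments: (0,0)
Count: 1 out of 4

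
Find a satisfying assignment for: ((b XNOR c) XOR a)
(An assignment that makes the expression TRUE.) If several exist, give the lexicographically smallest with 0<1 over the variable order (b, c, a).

b=0, c=0, a=0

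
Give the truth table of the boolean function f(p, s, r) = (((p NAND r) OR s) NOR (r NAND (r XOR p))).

p | s | r | Output
------------------
0 | 0 | 0 | 0
0 | 0 | 1 | 0
0 | 1 | 0 | 0
0 | 1 | 1 | 0
1 | 0 | 0 | 0
1 | 0 | 1 | 0
1 | 1 | 0 | 0
1 | 1 | 1 | 0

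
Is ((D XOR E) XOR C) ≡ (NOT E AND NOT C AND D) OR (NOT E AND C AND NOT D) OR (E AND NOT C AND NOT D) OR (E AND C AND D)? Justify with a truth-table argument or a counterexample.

Yes, they are equivalent — the two output columns agree on all 8 assignments:
E | C | D | Expression 1 | Expression 2
---------------------------------------
0 | 0 | 0 | 0 | 0
0 | 0 | 1 | 1 | 1
0 | 1 | 0 | 1 | 1
0 | 1 | 1 | 0 | 0
1 | 0 | 0 | 1 | 1
1 | 0 | 1 | 0 | 0
1 | 1 | 0 | 0 | 0
1 | 1 | 1 | 1 | 1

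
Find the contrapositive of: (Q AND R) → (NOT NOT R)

Contrapositive: NOT R → NOT (Q AND R)
Note: A statement and its contrapositive are logically equivalent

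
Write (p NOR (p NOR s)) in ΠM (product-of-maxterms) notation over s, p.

ΠM(0, 1, 3) = (s OR p) AND (s OR NOT p) AND (NOT s OR NOT p)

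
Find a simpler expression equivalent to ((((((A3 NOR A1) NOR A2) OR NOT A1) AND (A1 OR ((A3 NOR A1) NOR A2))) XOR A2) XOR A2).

By XOR self-cancellation ((E XOR v) XOR v = E) then distribution ((E OR v) AND (E OR NOT v) = E):
= ((A3 NOR A1) NOR A2)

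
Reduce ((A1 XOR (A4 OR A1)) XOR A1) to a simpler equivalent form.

By XOR self-cancellation ((E XOR v) XOR v = E):
= (A4 OR A1)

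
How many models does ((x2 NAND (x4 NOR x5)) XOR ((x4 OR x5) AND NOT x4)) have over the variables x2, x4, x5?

Satisfying assignments: (0,0,0), (0,1,0), (0,1,1), (1,1,0), (1,1,1)
Count: 5 out of 8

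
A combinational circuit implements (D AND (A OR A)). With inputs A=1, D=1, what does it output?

Substituting: (1 AND (1 OR 1))
= 1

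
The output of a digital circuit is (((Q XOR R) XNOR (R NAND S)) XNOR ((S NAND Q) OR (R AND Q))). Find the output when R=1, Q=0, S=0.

Substituting: (((0 XOR 1) XNOR (1 NAND 0)) XNOR ((0 NAND 0) OR (1 AND 0)))
= 1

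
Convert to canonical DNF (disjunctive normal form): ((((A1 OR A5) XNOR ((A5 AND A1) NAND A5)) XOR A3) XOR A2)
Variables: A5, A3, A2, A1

(NOT A5 AND NOT A3 AND NOT A2 AND A1) OR (NOT A5 AND NOT A3 AND A2 AND NOT A1) OR (NOT A5 AND A3 AND NOT A2 AND NOT A1) OR (NOT A5 AND A3 AND A2 AND A1) OR (A5 AND NOT A3 AND NOT A2 AND NOT A1) OR (A5 AND NOT A3 AND A2 AND A1) OR (A5 AND A3 AND NOT A2 AND A1) OR (A5 AND A3 AND A2 AND NOT A1)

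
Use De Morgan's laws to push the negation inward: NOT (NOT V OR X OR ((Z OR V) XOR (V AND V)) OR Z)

V AND NOT X AND NOT ((Z OR V) XOR (V AND V)) AND NOT Z
De Morgan's: NOT(OR of terms) = AND of negations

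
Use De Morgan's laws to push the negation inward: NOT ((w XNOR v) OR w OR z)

NOT (w XNOR v) AND NOT w AND NOT z
De Morgan's: NOT(OR of terms) = AND of negations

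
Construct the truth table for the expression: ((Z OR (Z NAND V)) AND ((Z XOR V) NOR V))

V | Z | Output
--------------
0 | 0 | 1
0 | 1 | 0
1 | 0 | 0
1 | 1 | 0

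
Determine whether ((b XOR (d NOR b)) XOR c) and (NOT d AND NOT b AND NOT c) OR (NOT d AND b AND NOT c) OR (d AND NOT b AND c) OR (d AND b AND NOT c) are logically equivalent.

Yes, they are equivalent — the two output columns agree on all 8 assignments:
d | b | c | Expression 1 | Expression 2
---------------------------------------
0 | 0 | 0 | 1 | 1
0 | 0 | 1 | 0 | 0
0 | 1 | 0 | 1 | 1
0 | 1 | 1 | 0 | 0
1 | 0 | 0 | 0 | 0
1 | 0 | 1 | 1 | 1
1 | 1 | 0 | 1 | 1
1 | 1 | 1 | 0 | 0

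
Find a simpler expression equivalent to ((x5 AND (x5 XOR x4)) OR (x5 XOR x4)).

By absorption (E OR (E AND v) = E):
= (x5 XOR x4)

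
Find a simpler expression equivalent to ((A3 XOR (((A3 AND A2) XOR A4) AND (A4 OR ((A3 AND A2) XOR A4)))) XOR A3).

By XOR self-cancellation ((E XOR v) XOR v = E) then absorption (E AND (E OR v) = E):
= ((A3 AND A2) XOR A4)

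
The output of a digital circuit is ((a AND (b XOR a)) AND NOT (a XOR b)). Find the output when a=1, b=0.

Substituting: ((1 AND (0 XOR 1)) AND NOT (1 XOR 0))
= 0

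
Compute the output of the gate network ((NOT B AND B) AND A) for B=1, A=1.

Substituting: ((NOT 1 AND 1) AND 1)
= 0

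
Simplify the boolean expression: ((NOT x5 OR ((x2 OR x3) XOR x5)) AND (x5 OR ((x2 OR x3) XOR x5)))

By distribution ((E OR v) AND (E OR NOT v) = E):
= ((x2 OR x3) XOR x5)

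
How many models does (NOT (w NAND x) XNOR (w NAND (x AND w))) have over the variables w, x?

No assignment satisfies the expression.
Count: 0 out of 4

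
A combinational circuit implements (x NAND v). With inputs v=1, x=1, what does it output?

Substituting: (1 NAND 1)
= 0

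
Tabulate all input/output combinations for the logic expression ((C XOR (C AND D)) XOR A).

C | A | D | Output
------------------
0 | 0 | 0 | 0
0 | 0 | 1 | 0
0 | 1 | 0 | 1
0 | 1 | 1 | 1
1 | 0 | 0 | 1
1 | 0 | 1 | 0
1 | 1 | 0 | 0
1 | 1 | 1 | 1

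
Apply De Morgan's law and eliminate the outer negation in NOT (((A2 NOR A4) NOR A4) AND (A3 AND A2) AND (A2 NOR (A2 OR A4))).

NOT ((A2 NOR A4) NOR A4) OR NOT (A3 AND A2) OR NOT (A2 NOR (A2 OR A4))
De Morgan's: NOT(AND of terms) = OR of negations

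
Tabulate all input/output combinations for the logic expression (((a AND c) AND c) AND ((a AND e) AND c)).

a | e | c | Output
------------------
0 | 0 | 0 | 0
0 | 0 | 1 | 0
0 | 1 | 0 | 0
0 | 1 | 1 | 0
1 | 0 | 0 | 0
1 | 0 | 1 | 0
1 | 1 | 0 | 0
1 | 1 | 1 | 1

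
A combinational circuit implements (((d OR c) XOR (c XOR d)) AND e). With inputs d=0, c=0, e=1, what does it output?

Substituting: (((0 OR 0) XOR (0 XOR 0)) AND 1)
= 0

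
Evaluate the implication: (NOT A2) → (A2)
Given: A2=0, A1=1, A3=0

Antecedent (NOT A2) = 1; consequent (A2) = 0.
1 → 0 = 0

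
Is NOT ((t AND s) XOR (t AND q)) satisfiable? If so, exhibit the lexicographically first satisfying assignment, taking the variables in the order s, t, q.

s=0, t=0, q=0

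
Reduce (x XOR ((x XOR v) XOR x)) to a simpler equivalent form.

By XOR self-cancellation ((E XOR v) XOR v = E):
= (x XOR v)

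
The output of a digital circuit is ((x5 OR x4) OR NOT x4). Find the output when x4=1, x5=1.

Substituting: ((1 OR 1) OR NOT 1)
= 1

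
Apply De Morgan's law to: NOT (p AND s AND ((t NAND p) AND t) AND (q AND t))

NOT p OR NOT s OR NOT ((t NAND p) AND t) OR NOT (q AND t)
De Morgan's: NOT(AND of terms) = OR of negations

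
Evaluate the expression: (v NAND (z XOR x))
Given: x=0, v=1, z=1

Substituting: (1 NAND (1 XOR 0))
= 0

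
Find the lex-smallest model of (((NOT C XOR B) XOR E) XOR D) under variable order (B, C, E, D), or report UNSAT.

B=0, C=0, E=0, D=0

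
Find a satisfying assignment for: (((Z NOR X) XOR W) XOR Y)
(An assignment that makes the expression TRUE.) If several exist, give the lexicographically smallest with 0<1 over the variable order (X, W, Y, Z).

X=0, W=0, Y=0, Z=0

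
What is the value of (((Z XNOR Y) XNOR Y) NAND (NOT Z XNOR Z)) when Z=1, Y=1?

Substituting: (((1 XNOR 1) XNOR 1) NAND (NOT 1 XNOR 1))
= 1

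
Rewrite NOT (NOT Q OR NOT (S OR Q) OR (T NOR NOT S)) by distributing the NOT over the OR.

Q AND (S OR Q) AND NOT (T NOR NOT S)
De Morgan's: NOT(OR of terms) = AND of negations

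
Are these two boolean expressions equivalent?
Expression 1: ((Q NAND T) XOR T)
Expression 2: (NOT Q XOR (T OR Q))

Yes, they are equivalent — the two output columns agree on all 4 assignments:
Q | T | Expression 1 | Expression 2
-----------------------------------
0 | 0 | 1 | 1
0 | 1 | 0 | 0
1 | 0 | 1 | 1
1 | 1 | 1 | 1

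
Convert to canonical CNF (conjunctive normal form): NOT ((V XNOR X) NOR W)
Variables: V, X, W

(V OR NOT X OR W) AND (NOT V OR X OR W)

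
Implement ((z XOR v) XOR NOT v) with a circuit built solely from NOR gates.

((((((((z NOR v) NOR (z NOR v)) NOR ((z NOR v) NOR (z NOR v))) NOR ((((z NOR z) NOR (v NOR v)) NOR ((z NOR z) NOR (v NOR v))) NOR (((z NOR z) NOR (v NOR v)) NOR ((z NOR z) NOR (v NOR v))))) NOR (v NOR v)) NOR (((((z NOR v) NOR (z NOR v)) NOR ((z NOR v) NOR (z NOR v))) NOR ((((z NOR z) NOR (v NOR v)) NOR ((z NOR z) NOR (v NOR v))) NOR (((z NOR z) NOR (v NOR v)) NOR ((z NOR z) NOR (v NOR v))))) NOR (v NOR v))) NOR ((((((z NOR v) NOR (z NOR v)) NOR ((z NOR v) NOR (z NOR v))) NOR ((((z NOR z) NOR (v NOR v)) NOR ((z NOR z) NOR (v NOR v))) NOR (((z NOR z) NOR (v NOR v)) NOR ((z NOR z) NOR (v NOR v))))) NOR (v NOR v)) NOR (((((z NOR v) NOR (z NOR v)) NOR ((z NOR v) NOR (z NOR v))) NOR ((((z NOR z) NOR (v NOR v)) NOR ((z NOR z) NOR (v NOR v))) NOR (((z NOR z) NOR (v NOR v)) NOR ((z NOR z) NOR (v NOR v))))) NOR (v NOR v)))) NOR ((((((((z NOR v) NOR (z NOR v)) NOR ((z NOR v) NOR (z NOR v))) NOR ((((z NOR z) NOR (v NOR v)) NOR ((z NOR z) NOR (v NOR v))) NOR (((z NOR z) NOR (v NOR v)) NOR ((z NOR z) NOR (v NOR v))))) NOR ((((z NOR v) NOR (z NOR v)) NOR ((z NOR v) NOR (z NOR v))) NOR ((((z NOR z) NOR (v NOR v)) NOR ((z NOR z) NOR (v NOR v))) NOR (((z NOR z) NOR (v NOR v)) NOR ((z NOR z) NOR (v NOR v)))))) NOR ((v NOR v) NOR (v NOR v))) NOR ((((((z NOR v) NOR (z NOR v)) NOR ((z NOR v) NOR (z NOR v))) NOR ((((z NOR z) NOR (v NOR v)) NOR ((z NOR z) NOR (v NOR v))) NOR (((z NOR z) NOR (v NOR v)) NOR ((z NOR z) NOR (v NOR v))))) NOR ((((z NOR v) NOR (z NOR v)) NOR ((z NOR v) NOR (z NOR v))) NOR ((((z NOR z) NOR (v NOR v)) NOR ((z NOR z) NOR (v NOR v))) NOR (((z NOR z) NOR (v NOR v)) NOR ((z NOR z) NOR (v NOR v)))))) NOR ((v NOR v) NOR (v NOR v)))) NOR (((((((z NOR v) NOR (z NOR v)) NOR ((z NOR v) NOR (z NOR v))) NOR ((((z NOR z) NOR (v NOR v)) NOR ((z NOR z) NOR (v NOR v))) NOR (((z NOR z) NOR (v NOR v)) NOR ((z NOR z) NOR (v NOR v))))) NOR ((((z NOR v) NOR (z NOR v)) NOR ((z NOR v) NOR (z NOR v))) NOR ((((z NOR z) NOR (v NOR v)) NOR ((z NOR z) NOR (v NOR v))) NOR (((z NOR z) NOR (v NOR v)) NOR ((z NOR z) NOR (v NOR v)))))) NOR ((v NOR v) NOR (v NOR v))) NOR ((((((z NOR v) NOR (z NOR v)) NOR ((z NOR v) NOR (z NOR v))) NOR ((((z NOR z) NOR (v NOR v)) NOR ((z NOR z) NOR (v NOR v))) NOR (((z NOR z) NOR (v NOR v)) NOR ((z NOR z) NOR (v NOR v))))) NOR ((((z NOR v) NOR (z NOR v)) NOR ((z NOR v) NOR (z NOR v))) NOR ((((z NOR z) NOR (v NOR v)) NOR ((z NOR z) NOR (v NOR v))) NOR (((z NOR z) NOR (v NOR v)) NOR ((z NOR z) NOR (v NOR v)))))) NOR ((v NOR v) NOR (v NOR v))))))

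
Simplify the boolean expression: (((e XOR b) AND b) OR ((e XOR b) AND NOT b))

By distribution ((E AND v) OR (E AND NOT v) = E):
= (e XOR b)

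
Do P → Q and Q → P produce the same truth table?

No, Converse is not equivalent to original (counterexample: P=0, Q=1)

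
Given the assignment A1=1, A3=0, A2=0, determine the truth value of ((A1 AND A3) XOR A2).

Substituting: ((1 AND 0) XOR 0)
= 0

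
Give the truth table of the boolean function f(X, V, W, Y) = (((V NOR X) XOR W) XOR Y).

X | V | W | Y | Output
----------------------
0 | 0 | 0 | 0 | 1
0 | 0 | 0 | 1 | 0
0 | 0 | 1 | 0 | 0
0 | 0 | 1 | 1 | 1
0 | 1 | 0 | 0 | 0
0 | 1 | 0 | 1 | 1
0 | 1 | 1 | 0 | 1
0 | 1 | 1 | 1 | 0
1 | 0 | 0 | 0 | 0
1 | 0 | 0 | 1 | 1
1 | 0 | 1 | 0 | 1
1 | 0 | 1 | 1 | 0
1 | 1 | 0 | 0 | 0
1 | 1 | 0 | 1 | 1
1 | 1 | 1 | 0 | 1
1 | 1 | 1 | 1 | 0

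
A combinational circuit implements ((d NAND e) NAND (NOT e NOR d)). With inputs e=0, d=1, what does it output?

Substituting: ((1 NAND 0) NAND (NOT 0 NOR 1))
= 1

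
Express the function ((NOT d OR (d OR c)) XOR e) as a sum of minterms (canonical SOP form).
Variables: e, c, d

Σm(0, 1, 2, 3) = (NOT e AND NOT c AND NOT d) OR (NOT e AND NOT c AND d) OR (NOT e AND c AND NOT d) OR (NOT e AND c AND d)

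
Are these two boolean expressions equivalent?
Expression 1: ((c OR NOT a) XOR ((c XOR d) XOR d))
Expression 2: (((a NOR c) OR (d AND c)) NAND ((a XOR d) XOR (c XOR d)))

No. Counterexample: with d=0, c=0, a=1, Expression 1 = 0 but Expression 2 = 1.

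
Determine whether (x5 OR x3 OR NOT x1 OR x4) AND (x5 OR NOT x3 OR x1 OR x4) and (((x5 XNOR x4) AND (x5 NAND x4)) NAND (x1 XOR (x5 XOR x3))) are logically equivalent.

Yes, they are equivalent — the two output columns agree on all 16 assignments:
x5 | x3 | x1 | x4 | Expression 1 | Expression 2
-----------------------------------------------
0 | 0 | 0 | 0 | 1 | 1
0 | 0 | 0 | 1 | 1 | 1
0 | 0 | 1 | 0 | 0 | 0
0 | 0 | 1 | 1 | 1 | 1
0 | 1 | 0 | 0 | 0 | 0
0 | 1 | 0 | 1 | 1 | 1
0 | 1 | 1 | 0 | 1 | 1
0 | 1 | 1 | 1 | 1 | 1
1 | 0 | 0 | 0 | 1 | 1
1 | 0 | 0 | 1 | 1 | 1
1 | 0 | 1 | 0 | 1 | 1
1 | 0 | 1 | 1 | 1 | 1
1 | 1 | 0 | 0 | 1 | 1
1 | 1 | 0 | 1 | 1 | 1
1 | 1 | 1 | 0 | 1 | 1
1 | 1 | 1 | 1 | 1 | 1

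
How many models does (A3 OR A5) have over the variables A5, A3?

Satisfying assignments: (0,1), (1,0), (1,1)
Count: 3 out of 4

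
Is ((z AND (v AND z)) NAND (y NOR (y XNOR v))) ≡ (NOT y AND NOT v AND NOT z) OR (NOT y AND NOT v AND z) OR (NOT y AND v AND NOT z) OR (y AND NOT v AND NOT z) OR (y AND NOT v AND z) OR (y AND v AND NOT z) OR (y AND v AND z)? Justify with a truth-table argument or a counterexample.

Yes, they are equivalent — the two output columns agree on all 8 assignments:
y | v | z | Expression 1 | Expression 2
---------------------------------------
0 | 0 | 0 | 1 | 1
0 | 0 | 1 | 1 | 1
0 | 1 | 0 | 1 | 1
0 | 1 | 1 | 0 | 0
1 | 0 | 0 | 1 | 1
1 | 0 | 1 | 1 | 1
1 | 1 | 0 | 1 | 1
1 | 1 | 1 | 1 | 1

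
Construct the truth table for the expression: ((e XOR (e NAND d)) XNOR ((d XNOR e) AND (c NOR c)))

e | c | d | Output
------------------
0 | 0 | 0 | 1
0 | 0 | 1 | 0
0 | 1 | 0 | 0
0 | 1 | 1 | 0
1 | 0 | 0 | 1
1 | 0 | 1 | 1
1 | 1 | 0 | 1
1 | 1 | 1 | 0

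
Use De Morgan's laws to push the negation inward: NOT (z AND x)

NOT z OR NOT x
De Morgan's: NOT(AND of terms) = OR of negations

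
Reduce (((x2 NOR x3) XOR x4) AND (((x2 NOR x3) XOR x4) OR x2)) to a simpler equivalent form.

By absorption (E AND (E OR v) = E):
= ((x2 NOR x3) XOR x4)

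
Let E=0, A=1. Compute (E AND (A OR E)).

Substituting: (0 AND (1 OR 0))
= 0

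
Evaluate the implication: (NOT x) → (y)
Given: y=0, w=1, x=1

Antecedent (NOT x) = 0; consequent (y) = 0.
0 → 0 = 1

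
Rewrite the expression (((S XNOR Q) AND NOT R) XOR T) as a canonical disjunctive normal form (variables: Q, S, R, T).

(NOT Q AND NOT S AND NOT R AND NOT T) OR (NOT Q AND NOT S AND R AND T) OR (NOT Q AND S AND NOT R AND T) OR (NOT Q AND S AND R AND T) OR (Q AND NOT S AND NOT R AND T) OR (Q AND NOT S AND R AND T) OR (Q AND S AND NOT R AND NOT T) OR (Q AND S AND R AND T)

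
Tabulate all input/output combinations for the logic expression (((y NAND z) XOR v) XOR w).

v | z | y | w | Output
----------------------
0 | 0 | 0 | 0 | 1
0 | 0 | 0 | 1 | 0
0 | 0 | 1 | 0 | 1
0 | 0 | 1 | 1 | 0
0 | 1 | 0 | 0 | 1
0 | 1 | 0 | 1 | 0
0 | 1 | 1 | 0 | 0
0 | 1 | 1 | 1 | 1
1 | 0 | 0 | 0 | 0
1 | 0 | 0 | 1 | 1
1 | 0 | 1 | 0 | 0
1 | 0 | 1 | 1 | 1
1 | 1 | 0 | 0 | 0
1 | 1 | 0 | 1 | 1
1 | 1 | 1 | 0 | 1
1 | 1 | 1 | 1 | 0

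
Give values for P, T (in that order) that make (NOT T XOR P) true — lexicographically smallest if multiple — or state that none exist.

P=0, T=0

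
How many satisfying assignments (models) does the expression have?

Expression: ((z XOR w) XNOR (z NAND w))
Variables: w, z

Satisfying assignments: (0,1), (1,0), (1,1)
Count: 3 out of 4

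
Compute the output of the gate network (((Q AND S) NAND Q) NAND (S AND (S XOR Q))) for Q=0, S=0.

Substituting: (((0 AND 0) NAND 0) NAND (0 AND (0 XOR 0)))
= 1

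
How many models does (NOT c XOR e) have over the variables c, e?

Satisfying assignments: (0,0), (1,1)
Count: 2 out of 4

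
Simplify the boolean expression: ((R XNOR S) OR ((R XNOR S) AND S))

By absorption (E OR (E AND v) = E):
= (R XNOR S)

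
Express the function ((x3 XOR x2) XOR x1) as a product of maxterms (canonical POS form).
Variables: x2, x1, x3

ΠM(0, 3, 5, 6) = (x2 OR x1 OR x3) AND (x2 OR NOT x1 OR NOT x3) AND (NOT x2 OR x1 OR NOT x3) AND (NOT x2 OR NOT x1 OR x3)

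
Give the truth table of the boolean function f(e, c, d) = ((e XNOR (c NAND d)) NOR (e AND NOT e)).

e | c | d | Output
------------------
0 | 0 | 0 | 1
0 | 0 | 1 | 1
0 | 1 | 0 | 1
0 | 1 | 1 | 0
1 | 0 | 0 | 0
1 | 0 | 1 | 0
1 | 1 | 0 | 0
1 | 1 | 1 | 1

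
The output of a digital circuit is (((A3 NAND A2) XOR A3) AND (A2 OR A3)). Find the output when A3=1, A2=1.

Substituting: (((1 NAND 1) XOR 1) AND (1 OR 1))
= 1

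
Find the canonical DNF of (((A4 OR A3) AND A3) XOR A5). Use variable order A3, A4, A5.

(NOT A3 AND NOT A4 AND A5) OR (NOT A3 AND A4 AND A5) OR (A3 AND NOT A4 AND NOT A5) OR (A3 AND A4 AND NOT A5)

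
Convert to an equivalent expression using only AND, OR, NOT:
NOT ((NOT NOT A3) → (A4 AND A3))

(NOT NOT A3) AND NOT (A4 AND A3)
(Negated implication: NOT(A → B) = A AND NOT B)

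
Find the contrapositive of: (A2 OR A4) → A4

Contrapositive: NOT A4 → NOT (A2 OR A4)
Note: A statement and its contrapositive are logically equivalent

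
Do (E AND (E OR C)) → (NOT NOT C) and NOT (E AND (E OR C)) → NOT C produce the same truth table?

No, Inverse is not equivalent to original (counterexample: C=0, E=1)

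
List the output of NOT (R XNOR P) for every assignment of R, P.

R | P | Output
--------------
0 | 0 | 0
0 | 1 | 1
1 | 0 | 1
1 | 1 | 0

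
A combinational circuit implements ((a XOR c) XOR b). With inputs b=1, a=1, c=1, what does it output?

Substituting: ((1 XOR 1) XOR 1)
= 1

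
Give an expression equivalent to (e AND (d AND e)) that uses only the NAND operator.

((e NAND ((d NAND e) NAND (d NAND e))) NAND (e NAND ((d NAND e) NAND (d NAND e))))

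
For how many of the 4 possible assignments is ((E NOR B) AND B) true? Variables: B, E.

No assignment satisfies the expression.
Count: 0 out of 4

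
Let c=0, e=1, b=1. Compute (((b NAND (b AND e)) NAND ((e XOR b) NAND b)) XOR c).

Substituting: (((1 NAND (1 AND 1)) NAND ((1 XOR 1) NAND 1)) XOR 0)
= 1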